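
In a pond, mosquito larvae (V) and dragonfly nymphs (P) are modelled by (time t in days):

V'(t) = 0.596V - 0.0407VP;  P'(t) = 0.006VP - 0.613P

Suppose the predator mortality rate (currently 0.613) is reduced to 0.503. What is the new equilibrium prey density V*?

At the interior fixed point, setting dP/dt = 0 with P > 0 fixes V* = (predator death rate)/(VP coefficient) — independent of the other coefficients.
With the change, V* = 0.503/0.006 = 83.8; it falls from 102.

V* ≈ 83.8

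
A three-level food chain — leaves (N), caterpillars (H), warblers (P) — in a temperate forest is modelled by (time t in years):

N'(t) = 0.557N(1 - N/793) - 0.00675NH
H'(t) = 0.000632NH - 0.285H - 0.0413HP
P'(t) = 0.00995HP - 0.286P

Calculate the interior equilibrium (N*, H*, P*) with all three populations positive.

From dP/dt = 0: 0.00995H* = 0.286, so H* = 28.7.
From dN/dt = 0: 0.557(1 - N*/793) = 0.00675·28.7, giving N* = 793·(1 - 0.348) = 517.
From dH/dt = 0: 0.000632·517 - 0.285 = 0.0413P*, so P* = 0.0416/0.0413 = 1.01.

N* ≈ 517, H* ≈ 28.7, P* ≈ 1.01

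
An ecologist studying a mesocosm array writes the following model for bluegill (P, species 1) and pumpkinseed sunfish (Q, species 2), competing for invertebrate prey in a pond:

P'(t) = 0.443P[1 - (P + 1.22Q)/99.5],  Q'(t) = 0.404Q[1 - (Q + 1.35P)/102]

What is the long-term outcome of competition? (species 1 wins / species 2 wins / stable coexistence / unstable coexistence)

Compare the nullcline intercepts: K1/α12 = 99.5/1.22 = 81.6 < K2 = 102; K2/α21 = 102/1.35 = 75.6 < K1 = 99.5.
Since both are reversed, neither can invade when rare; the interior point is a saddle.

unstable coexistence (outcome depends on initial conditions)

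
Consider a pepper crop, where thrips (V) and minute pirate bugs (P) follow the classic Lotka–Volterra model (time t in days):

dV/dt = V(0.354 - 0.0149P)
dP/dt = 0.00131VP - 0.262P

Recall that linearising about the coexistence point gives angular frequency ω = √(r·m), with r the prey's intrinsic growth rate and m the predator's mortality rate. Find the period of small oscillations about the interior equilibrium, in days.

T ≈ 20.6 days

Here r = 0.354 and m = 0.262, so r·m = 0.0927.
ω = √0.0927 = 0.305 per day, hence T = 2π/ω ≈ 20.6 days.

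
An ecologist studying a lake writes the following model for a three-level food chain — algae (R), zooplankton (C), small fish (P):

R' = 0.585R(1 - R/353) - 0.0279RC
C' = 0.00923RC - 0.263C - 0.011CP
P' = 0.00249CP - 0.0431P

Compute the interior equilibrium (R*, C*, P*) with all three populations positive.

R* ≈ 61.6, C* ≈ 17.3, P* ≈ 27.8

From dP/dt = 0: 0.00249C* = 0.0431, so C* = 17.3.
From dR/dt = 0: 0.585(1 - R*/353) = 0.0279·17.3, giving R* = 353·(1 - 0.826) = 61.6.
From dC/dt = 0: 0.00923·61.6 - 0.263 = 0.011P*, so P* = 0.305/0.011 = 27.8.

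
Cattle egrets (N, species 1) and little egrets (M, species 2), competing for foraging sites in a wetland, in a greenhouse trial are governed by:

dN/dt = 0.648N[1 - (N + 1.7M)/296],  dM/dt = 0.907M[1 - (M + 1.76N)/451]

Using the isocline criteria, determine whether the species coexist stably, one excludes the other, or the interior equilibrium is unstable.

Compare the nullcline intercepts: K1/α12 = 296/1.7 = 174 < K2 = 451; K2/α21 = 451/1.76 = 256 < K1 = 296.
Since both are reversed, neither can invade when rare; the interior point is a saddle.

unstable coexistence (outcome depends on initial conditions)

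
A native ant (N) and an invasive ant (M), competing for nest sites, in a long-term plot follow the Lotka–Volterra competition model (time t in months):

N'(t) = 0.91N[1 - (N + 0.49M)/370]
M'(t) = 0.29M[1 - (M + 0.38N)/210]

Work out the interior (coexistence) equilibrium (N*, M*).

N* ≈ 328, M* ≈ 85.3

Setting both brackets to zero gives the nullclines N + 0.49M = 370 and 0.38N + M = 210.
Substituting M = 210 - 0.38N into the first: N(1 - 0.49·0.38) = 370 - 0.49·210.
So N* = 267/0.814 = 328, and then M* = 210 - 0.38·328 = 85.3.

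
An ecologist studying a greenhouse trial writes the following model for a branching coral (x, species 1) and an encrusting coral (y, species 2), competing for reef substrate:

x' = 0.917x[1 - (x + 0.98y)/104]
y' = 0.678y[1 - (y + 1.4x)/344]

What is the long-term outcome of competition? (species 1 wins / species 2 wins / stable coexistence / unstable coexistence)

species 2 excludes species 1

Compare the nullcline intercepts: K1/α12 = 104/0.98 = 106 < K2 = 344; K2/α21 = 344/1.4 = 246 > K1 = 104.
Since the inequalities point opposite ways, species 2 can invade but species 1 cannot.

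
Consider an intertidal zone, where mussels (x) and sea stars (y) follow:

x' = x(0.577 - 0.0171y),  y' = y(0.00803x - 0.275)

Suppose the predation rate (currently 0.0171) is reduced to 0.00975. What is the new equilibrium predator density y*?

At the interior fixed point, setting dx/dt = 0 with x > 0 fixes y* = (prey growth rate)/(xy coefficient) — independent of the other coefficients.
With the change, y* = 0.577/0.00975 = 59.2; it rises from 33.7.

y* ≈ 59.2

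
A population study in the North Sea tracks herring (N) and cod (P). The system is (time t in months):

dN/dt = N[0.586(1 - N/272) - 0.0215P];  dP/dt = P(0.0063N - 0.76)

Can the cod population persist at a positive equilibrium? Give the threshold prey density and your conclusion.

The predator equation gives dP/dt > 0 only when N > 0.76/0.0063 = 121.
Without the predator, N → K = 272. Since 272 > 121, the predator can invade and persist.

Threshold N = 121; K > 121, so yes, the predator persists.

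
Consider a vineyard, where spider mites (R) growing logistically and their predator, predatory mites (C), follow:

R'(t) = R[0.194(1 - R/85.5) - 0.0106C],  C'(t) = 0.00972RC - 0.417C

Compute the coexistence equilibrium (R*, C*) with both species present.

R* ≈ 42.9, C* ≈ 9.12

From dC/dt = 0 with C > 0: 0.00972R* = 0.417, so R* = 42.9.
Substitute into dR/dt = 0: 0.194(1 - 42.9/85.5) = 0.0106C*.
The bracket is 0.498, giving C* = 0.0967/0.0106 = 9.12.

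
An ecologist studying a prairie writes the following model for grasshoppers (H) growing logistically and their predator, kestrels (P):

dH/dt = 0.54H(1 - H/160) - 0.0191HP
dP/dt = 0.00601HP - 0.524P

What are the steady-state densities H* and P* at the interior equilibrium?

From dP/dt = 0 with P > 0: 0.00601H* = 0.524, so H* = 87.2.
Substitute into dH/dt = 0: 0.54(1 - 87.2/160) = 0.0191P*.
The bracket is 0.455, giving P* = 0.246/0.0191 = 12.9.

H* ≈ 87.2, P* ≈ 12.9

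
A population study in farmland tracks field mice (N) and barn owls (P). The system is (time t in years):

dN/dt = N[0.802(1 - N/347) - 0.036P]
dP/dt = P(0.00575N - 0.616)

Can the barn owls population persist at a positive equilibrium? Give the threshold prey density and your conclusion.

Threshold N = 107; K > 107, so yes, the predator persists.

The predator equation gives dP/dt > 0 only when N > 0.616/0.00575 = 107.
Without the predator, N → K = 347. Since 347 > 107, the predator can invade and persist.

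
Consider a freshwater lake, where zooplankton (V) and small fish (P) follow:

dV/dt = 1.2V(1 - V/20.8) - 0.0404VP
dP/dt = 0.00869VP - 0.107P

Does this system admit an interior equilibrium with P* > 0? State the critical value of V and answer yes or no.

The predator equation gives dP/dt > 0 only when V > 0.107/0.00869 = 12.3.
Without the predator, V → K = 20.8. Since 20.8 > 12.3, the predator can invade and persist.

Threshold V = 12.3; K > 12.3, so yes, the predator persists.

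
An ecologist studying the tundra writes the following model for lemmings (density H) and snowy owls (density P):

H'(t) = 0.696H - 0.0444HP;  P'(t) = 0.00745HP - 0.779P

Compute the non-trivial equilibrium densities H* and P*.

Set dP/dt = 0 with P > 0: 0.00745H - 0.779 = 0, so H* = 0.779/0.00745 = 105.
Set dH/dt = 0 with H > 0: 0.696 - 0.0444P = 0, so P* = 0.696/0.0444 = 15.7.

H* ≈ 105, P* ≈ 15.7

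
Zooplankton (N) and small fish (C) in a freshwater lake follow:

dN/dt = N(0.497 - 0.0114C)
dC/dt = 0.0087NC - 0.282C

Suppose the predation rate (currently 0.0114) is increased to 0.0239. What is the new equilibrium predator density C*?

At the interior fixed point, setting dN/dt = 0 with N > 0 fixes C* = (prey growth rate)/(NC coefficient) — independent of the other coefficients.
With the change, C* = 0.497/0.0239 = 20.8; it falls from 43.6.

C* ≈ 20.8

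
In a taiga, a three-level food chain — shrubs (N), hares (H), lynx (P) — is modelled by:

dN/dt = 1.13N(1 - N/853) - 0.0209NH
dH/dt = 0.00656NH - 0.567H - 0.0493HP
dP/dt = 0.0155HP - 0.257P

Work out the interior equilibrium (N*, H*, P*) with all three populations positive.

From dP/dt = 0: 0.0155H* = 0.257, so H* = 16.6.
From dN/dt = 0: 1.13(1 - N*/853) = 0.0209·16.6, giving N* = 853·(1 - 0.307) = 591.
From dH/dt = 0: 0.00656·591 - 0.567 = 0.0493P*, so P* = 3.31/0.0493 = 67.2.

N* ≈ 591, H* ≈ 16.6, P* ≈ 67.2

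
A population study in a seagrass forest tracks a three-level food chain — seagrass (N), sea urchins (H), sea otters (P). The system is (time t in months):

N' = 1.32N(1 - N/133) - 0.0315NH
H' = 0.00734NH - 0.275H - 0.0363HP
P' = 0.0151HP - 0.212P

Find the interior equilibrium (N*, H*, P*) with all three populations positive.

From dP/dt = 0: 0.0151H* = 0.212, so H* = 14.
From dN/dt = 0: 1.32(1 - N*/133) = 0.0315·14, giving N* = 133·(1 - 0.335) = 88.4.
From dH/dt = 0: 0.00734·88.4 - 0.275 = 0.0363P*, so P* = 0.374/0.0363 = 10.3.

N* ≈ 88.4, H* ≈ 14, P* ≈ 10.3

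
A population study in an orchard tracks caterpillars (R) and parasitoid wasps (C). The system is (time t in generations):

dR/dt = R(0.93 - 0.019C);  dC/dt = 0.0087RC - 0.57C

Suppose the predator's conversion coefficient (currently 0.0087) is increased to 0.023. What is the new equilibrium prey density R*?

R* ≈ 24.8

At the interior fixed point, setting dC/dt = 0 with C > 0 fixes R* = (predator death rate)/(RC coefficient) — independent of the other coefficients.
With the change, R* = 0.57/0.023 = 24.8; it falls from 65.5.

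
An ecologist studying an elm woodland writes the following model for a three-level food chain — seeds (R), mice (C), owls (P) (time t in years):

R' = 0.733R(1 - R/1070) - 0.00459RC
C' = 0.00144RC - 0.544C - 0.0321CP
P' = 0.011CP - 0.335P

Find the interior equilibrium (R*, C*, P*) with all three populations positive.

R* ≈ 866, C* ≈ 30.5, P* ≈ 21.9

From dP/dt = 0: 0.011C* = 0.335, so C* = 30.5.
From dR/dt = 0: 0.733(1 - R*/1070) = 0.00459·30.5, giving R* = 1070·(1 - 0.191) = 866.
From dC/dt = 0: 0.00144·866 - 0.544 = 0.0321P*, so P* = 0.703/0.0321 = 21.9.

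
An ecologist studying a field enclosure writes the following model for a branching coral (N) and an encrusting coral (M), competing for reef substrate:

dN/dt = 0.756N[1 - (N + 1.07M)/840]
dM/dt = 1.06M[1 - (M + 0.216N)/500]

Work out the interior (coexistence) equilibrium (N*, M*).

Setting both brackets to zero gives the nullclines N + 1.07M = 840 and 0.216N + M = 500.
Substituting M = 500 - 0.216N into the first: N(1 - 1.07·0.216) = 840 - 1.07·500.
So N* = 305/0.769 = 397, and then M* = 500 - 0.216·397 = 414.

N* ≈ 397, M* ≈ 414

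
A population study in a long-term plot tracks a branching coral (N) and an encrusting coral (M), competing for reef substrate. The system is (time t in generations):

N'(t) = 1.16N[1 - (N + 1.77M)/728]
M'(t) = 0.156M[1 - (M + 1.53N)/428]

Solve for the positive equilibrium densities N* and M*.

Setting both brackets to zero gives the nullclines N + 1.77M = 728 and 1.53N + M = 428.
Substituting M = 428 - 1.53N into the first: N(1 - 1.77·1.53) = 728 - 1.77·428.
So N* = -29.6/-1.71 = 17.3, and then M* = 428 - 1.53·17.3 = 402.

N* ≈ 17.3, M* ≈ 402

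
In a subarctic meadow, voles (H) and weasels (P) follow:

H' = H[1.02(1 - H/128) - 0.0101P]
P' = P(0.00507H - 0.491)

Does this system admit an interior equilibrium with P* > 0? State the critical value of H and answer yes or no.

Threshold H = 96.8; K > 96.8, so yes, the predator persists.

The predator equation gives dP/dt > 0 only when H > 0.491/0.00507 = 96.8.
Without the predator, H → K = 128. Since 128 > 96.8, the predator can invade and persist.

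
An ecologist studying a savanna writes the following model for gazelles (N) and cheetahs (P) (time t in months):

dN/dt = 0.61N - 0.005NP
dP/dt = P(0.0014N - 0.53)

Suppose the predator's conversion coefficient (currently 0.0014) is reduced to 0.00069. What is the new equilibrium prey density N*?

N* ≈ 768

At the interior fixed point, setting dP/dt = 0 with P > 0 fixes N* = (predator death rate)/(NP coefficient) — independent of the other coefficients.
With the change, N* = 0.53/0.00069 = 768; it rises from 379.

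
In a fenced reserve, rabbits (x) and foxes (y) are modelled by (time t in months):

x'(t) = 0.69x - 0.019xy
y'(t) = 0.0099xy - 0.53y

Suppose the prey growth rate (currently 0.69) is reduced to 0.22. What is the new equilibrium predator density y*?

y* ≈ 11.6

At the interior fixed point, setting dx/dt = 0 with x > 0 fixes y* = (prey growth rate)/(xy coefficient) — independent of the other coefficients.
With the change, y* = 0.22/0.019 = 11.6; it falls from 36.3.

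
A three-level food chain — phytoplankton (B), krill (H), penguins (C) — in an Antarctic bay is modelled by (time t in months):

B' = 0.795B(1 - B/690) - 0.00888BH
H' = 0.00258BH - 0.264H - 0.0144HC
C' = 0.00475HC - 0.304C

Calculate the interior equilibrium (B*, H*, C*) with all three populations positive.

From dC/dt = 0: 0.00475H* = 0.304, so H* = 64.
From dB/dt = 0: 0.795(1 - B*/690) = 0.00888·64, giving B* = 690·(1 - 0.715) = 197.
From dH/dt = 0: 0.00258·197 - 0.264 = 0.0144C*, so C* = 0.244/0.0144 = 16.9.

B* ≈ 197, H* ≈ 64, C* ≈ 16.9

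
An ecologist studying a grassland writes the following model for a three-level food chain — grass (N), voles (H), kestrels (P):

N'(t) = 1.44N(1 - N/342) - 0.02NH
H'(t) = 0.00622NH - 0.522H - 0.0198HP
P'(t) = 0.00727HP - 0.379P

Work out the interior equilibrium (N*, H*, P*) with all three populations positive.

N* ≈ 94.4, H* ≈ 52.1, P* ≈ 3.28

From dP/dt = 0: 0.00727H* = 0.379, so H* = 52.1.
From dN/dt = 0: 1.44(1 - N*/342) = 0.02·52.1, giving N* = 342·(1 - 0.724) = 94.4.
From dH/dt = 0: 0.00622·94.4 - 0.522 = 0.0198P*, so P* = 0.065/0.0198 = 3.28.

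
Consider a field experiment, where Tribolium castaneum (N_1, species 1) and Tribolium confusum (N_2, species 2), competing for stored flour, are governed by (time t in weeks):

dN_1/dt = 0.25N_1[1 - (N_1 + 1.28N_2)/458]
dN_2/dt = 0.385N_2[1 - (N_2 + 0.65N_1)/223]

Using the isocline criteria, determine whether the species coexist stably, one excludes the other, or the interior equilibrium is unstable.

species 1 excludes species 2

Compare the nullcline intercepts: K1/α12 = 458/1.28 = 358 > K2 = 223; K2/α21 = 223/0.65 = 343 < K1 = 458.
Since the inequalities point opposite ways, species 1 can invade but species 2 cannot.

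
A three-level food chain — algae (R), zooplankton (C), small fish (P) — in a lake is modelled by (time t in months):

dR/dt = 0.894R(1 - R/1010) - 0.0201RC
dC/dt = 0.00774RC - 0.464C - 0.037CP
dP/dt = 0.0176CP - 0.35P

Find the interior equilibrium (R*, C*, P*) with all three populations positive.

From dP/dt = 0: 0.0176C* = 0.35, so C* = 19.9.
From dR/dt = 0: 0.894(1 - R*/1010) = 0.0201·19.9, giving R* = 1010·(1 - 0.447) = 558.
From dC/dt = 0: 0.00774·558 - 0.464 = 0.037P*, so P* = 3.86/0.037 = 104.

R* ≈ 558, C* ≈ 19.9, P* ≈ 104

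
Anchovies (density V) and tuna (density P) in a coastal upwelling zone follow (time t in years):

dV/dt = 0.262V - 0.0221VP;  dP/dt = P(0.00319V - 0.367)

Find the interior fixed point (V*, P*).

V* ≈ 115, P* ≈ 11.9

Set dP/dt = 0 with P > 0: 0.00319V - 0.367 = 0, so V* = 0.367/0.00319 = 115.
Set dV/dt = 0 with V > 0: 0.262 - 0.0221P = 0, so P* = 0.262/0.0221 = 11.9.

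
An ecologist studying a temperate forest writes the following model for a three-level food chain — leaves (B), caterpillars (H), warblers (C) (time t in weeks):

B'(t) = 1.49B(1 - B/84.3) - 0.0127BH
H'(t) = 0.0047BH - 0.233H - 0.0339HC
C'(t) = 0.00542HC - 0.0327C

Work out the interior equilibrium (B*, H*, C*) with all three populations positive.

B* ≈ 80, H* ≈ 6.03, C* ≈ 4.21

From dC/dt = 0: 0.00542H* = 0.0327, so H* = 6.03.
From dB/dt = 0: 1.49(1 - B*/84.3) = 0.0127·6.03, giving B* = 84.3·(1 - 0.0514) = 80.
From dH/dt = 0: 0.0047·80 - 0.233 = 0.0339C*, so C* = 0.143/0.0339 = 4.21.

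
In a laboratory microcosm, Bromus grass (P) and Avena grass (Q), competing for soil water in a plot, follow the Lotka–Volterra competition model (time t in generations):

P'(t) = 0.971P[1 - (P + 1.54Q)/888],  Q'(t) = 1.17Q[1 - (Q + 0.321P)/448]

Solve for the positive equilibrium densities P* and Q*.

P* ≈ 392, Q* ≈ 322

Setting both brackets to zero gives the nullclines P + 1.54Q = 888 and 0.321P + Q = 448.
Substituting Q = 448 - 0.321P into the first: P(1 - 1.54·0.321) = 888 - 1.54·448.
So P* = 198/0.506 = 392, and then Q* = 448 - 0.321·392 = 322.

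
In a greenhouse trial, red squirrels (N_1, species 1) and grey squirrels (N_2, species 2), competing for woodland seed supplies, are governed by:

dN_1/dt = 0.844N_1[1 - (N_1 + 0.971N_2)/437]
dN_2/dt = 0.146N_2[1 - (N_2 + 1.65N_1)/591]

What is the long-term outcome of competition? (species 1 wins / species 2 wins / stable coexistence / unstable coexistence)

Compare the nullcline intercepts: K1/α12 = 437/0.971 = 450 < K2 = 591; K2/α21 = 591/1.65 = 358 < K1 = 437.
Since both are reversed, neither can invade when rare; the interior point is a saddle.

unstable coexistence (outcome depends on initial conditions)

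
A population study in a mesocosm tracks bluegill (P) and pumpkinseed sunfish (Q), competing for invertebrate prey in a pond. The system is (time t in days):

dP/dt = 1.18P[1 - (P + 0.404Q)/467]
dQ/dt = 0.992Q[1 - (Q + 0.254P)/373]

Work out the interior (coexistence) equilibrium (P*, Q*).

Setting both brackets to zero gives the nullclines P + 0.404Q = 467 and 0.254P + Q = 373.
Substituting Q = 373 - 0.254P into the first: P(1 - 0.404·0.254) = 467 - 0.404·373.
So P* = 316/0.897 = 352, and then Q* = 373 - 0.254·352 = 283.

P* ≈ 352, Q* ≈ 283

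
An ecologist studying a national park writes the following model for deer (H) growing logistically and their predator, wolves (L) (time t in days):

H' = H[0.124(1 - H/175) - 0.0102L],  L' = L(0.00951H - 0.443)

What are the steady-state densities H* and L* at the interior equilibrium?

H* ≈ 46.6, L* ≈ 8.92

From dL/dt = 0 with L > 0: 0.00951H* = 0.443, so H* = 46.6.
Substitute into dH/dt = 0: 0.124(1 - 46.6/175) = 0.0102L*.
The bracket is 0.734, giving L* = 0.091/0.0102 = 8.92.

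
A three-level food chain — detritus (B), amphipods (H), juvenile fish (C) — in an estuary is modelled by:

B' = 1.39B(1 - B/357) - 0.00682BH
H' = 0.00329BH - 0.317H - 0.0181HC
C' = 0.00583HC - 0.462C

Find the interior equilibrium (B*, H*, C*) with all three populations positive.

B* ≈ 218, H* ≈ 79.2, C* ≈ 22.1

From dC/dt = 0: 0.00583H* = 0.462, so H* = 79.2.
From dB/dt = 0: 1.39(1 - B*/357) = 0.00682·79.2, giving B* = 357·(1 - 0.389) = 218.
From dH/dt = 0: 0.00329·218 - 0.317 = 0.0181C*, so C* = 0.401/0.0181 = 22.1.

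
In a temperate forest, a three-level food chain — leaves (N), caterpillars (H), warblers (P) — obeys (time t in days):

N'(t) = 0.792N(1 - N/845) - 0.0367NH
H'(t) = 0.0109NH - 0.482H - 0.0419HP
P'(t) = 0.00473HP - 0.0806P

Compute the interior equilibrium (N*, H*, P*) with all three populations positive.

From dP/dt = 0: 0.00473H* = 0.0806, so H* = 17.
From dN/dt = 0: 0.792(1 - N*/845) = 0.0367·17, giving N* = 845·(1 - 0.79) = 178.
From dH/dt = 0: 0.0109·178 - 0.482 = 0.0419P*, so P* = 1.46/0.0419 = 34.7.

N* ≈ 178, H* ≈ 17, P* ≈ 34.7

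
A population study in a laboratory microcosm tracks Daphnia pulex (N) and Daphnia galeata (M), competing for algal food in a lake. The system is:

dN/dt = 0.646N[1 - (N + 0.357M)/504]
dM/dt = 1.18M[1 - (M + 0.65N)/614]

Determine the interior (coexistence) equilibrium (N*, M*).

Setting both brackets to zero gives the nullclines N + 0.357M = 504 and 0.65N + M = 614.
Substituting M = 614 - 0.65N into the first: N(1 - 0.357·0.65) = 504 - 0.357·614.
So N* = 285/0.768 = 371, and then M* = 614 - 0.65·371 = 373.

N* ≈ 371, M* ≈ 373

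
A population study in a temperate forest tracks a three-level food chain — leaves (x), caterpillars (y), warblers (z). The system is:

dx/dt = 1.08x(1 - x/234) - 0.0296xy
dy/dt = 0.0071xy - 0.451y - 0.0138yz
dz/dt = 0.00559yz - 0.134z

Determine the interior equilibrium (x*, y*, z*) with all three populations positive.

From dz/dt = 0: 0.00559y* = 0.134, so y* = 24.
From dx/dt = 0: 1.08(1 - x*/234) = 0.0296·24, giving x* = 234·(1 - 0.657) = 80.3.
From dy/dt = 0: 0.0071·80.3 - 0.451 = 0.0138z*, so z* = 0.119/0.0138 = 8.61.

x* ≈ 80.3, y* ≈ 24, z* ≈ 8.61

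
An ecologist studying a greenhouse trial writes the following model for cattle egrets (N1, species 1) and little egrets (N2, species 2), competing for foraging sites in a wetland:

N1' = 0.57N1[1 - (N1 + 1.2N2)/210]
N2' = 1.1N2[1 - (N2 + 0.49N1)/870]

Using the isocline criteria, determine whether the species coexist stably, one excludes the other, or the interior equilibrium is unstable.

species 2 excludes species 1

Compare the nullcline intercepts: K1/α12 = 210/1.2 = 175 < K2 = 870; K2/α21 = 870/0.49 = 1780 > K1 = 210.
Since the inequalities point opposite ways, species 2 can invade but species 1 cannot.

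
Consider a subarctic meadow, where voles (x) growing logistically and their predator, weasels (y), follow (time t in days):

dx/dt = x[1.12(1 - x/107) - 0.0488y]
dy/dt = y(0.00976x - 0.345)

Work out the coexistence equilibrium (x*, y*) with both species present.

From dy/dt = 0 with y > 0: 0.00976x* = 0.345, so x* = 35.3.
Substitute into dx/dt = 0: 1.12(1 - 35.3/107) = 0.0488y*.
The bracket is 0.67, giving y* = 0.75/0.0488 = 15.4.

x* ≈ 35.3, y* ≈ 15.4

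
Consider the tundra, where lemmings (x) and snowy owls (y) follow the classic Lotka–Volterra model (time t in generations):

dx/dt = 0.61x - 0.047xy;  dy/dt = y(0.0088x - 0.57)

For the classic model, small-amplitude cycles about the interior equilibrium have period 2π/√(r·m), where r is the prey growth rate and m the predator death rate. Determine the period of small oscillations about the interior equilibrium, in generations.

Here r = 0.61 and m = 0.57, so r·m = 0.348.
ω = √0.348 = 0.59 per generation, hence T = 2π/ω ≈ 10.7 generations.

T ≈ 10.7 generations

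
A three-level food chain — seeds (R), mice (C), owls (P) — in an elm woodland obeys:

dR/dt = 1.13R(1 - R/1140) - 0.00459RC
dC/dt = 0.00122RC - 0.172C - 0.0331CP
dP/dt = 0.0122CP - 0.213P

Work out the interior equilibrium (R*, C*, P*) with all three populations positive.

R* ≈ 1060, C* ≈ 17.5, P* ≈ 33.8

From dP/dt = 0: 0.0122C* = 0.213, so C* = 17.5.
From dR/dt = 0: 1.13(1 - R*/1140) = 0.00459·17.5, giving R* = 1140·(1 - 0.0709) = 1060.
From dC/dt = 0: 0.00122·1060 - 0.172 = 0.0331P*, so P* = 1.12/0.0331 = 33.8.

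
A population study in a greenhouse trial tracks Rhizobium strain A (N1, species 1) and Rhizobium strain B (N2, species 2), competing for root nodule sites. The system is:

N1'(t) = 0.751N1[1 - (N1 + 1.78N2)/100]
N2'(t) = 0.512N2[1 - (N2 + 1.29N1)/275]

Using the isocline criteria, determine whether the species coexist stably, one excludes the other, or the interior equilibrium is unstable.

Compare the nullcline intercepts: K1/α12 = 100/1.78 = 56.2 < K2 = 275; K2/α21 = 275/1.29 = 213 > K1 = 100.
Since the inequalities point opposite ways, species 2 can invade but species 1 cannot.

species 2 excludes species 1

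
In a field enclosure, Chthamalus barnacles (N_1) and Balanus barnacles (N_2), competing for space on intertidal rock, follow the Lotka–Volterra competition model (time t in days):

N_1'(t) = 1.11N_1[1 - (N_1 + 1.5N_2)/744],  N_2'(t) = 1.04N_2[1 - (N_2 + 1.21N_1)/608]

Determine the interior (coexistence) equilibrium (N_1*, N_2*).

Setting both brackets to zero gives the nullclines N_1 + 1.5N_2 = 744 and 1.21N_1 + N_2 = 608.
Substituting N_2 = 608 - 1.21N_1 into the first: N_1(1 - 1.5·1.21) = 744 - 1.5·608.
So N_1* = -168/-0.815 = 206, and then N_2* = 608 - 1.21·206 = 359.

N_1* ≈ 206, N_2* ≈ 359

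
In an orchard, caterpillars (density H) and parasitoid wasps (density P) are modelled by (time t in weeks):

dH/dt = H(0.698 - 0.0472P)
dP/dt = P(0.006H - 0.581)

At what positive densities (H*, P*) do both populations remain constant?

H* ≈ 96.8, P* ≈ 14.8

Set dP/dt = 0 with P > 0: 0.006H - 0.581 = 0, so H* = 0.581/0.006 = 96.8.
Set dH/dt = 0 with H > 0: 0.698 - 0.0472P = 0, so P* = 0.698/0.0472 = 14.8.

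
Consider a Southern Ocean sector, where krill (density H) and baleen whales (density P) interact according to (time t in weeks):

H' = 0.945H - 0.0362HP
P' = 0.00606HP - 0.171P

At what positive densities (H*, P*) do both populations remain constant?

H* ≈ 28.2, P* ≈ 26.1

Set dP/dt = 0 with P > 0: 0.00606H - 0.171 = 0, so H* = 0.171/0.00606 = 28.2.
Set dH/dt = 0 with H > 0: 0.945 - 0.0362P = 0, so P* = 0.945/0.0362 = 26.1.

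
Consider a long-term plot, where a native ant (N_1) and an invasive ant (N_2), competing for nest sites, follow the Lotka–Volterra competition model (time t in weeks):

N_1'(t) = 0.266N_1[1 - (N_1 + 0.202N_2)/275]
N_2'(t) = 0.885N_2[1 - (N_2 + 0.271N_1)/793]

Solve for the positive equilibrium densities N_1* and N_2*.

Setting both brackets to zero gives the nullclines N_1 + 0.202N_2 = 275 and 0.271N_1 + N_2 = 793.
Substituting N_2 = 793 - 0.271N_1 into the first: N_1(1 - 0.202·0.271) = 275 - 0.202·793.
So N_1* = 115/0.945 = 121, and then N_2* = 793 - 0.271·121 = 760.

N_1* ≈ 121, N_2* ≈ 760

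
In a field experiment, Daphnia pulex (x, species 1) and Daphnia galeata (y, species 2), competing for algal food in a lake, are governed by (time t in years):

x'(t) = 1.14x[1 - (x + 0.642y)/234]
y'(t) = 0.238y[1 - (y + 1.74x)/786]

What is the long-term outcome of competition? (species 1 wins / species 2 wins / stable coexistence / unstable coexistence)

species 2 excludes species 1

Compare the nullcline intercepts: K1/α12 = 234/0.642 = 364 < K2 = 786; K2/α21 = 786/1.74 = 452 > K1 = 234.
Since the inequalities point opposite ways, species 2 can invade but species 1 cannot.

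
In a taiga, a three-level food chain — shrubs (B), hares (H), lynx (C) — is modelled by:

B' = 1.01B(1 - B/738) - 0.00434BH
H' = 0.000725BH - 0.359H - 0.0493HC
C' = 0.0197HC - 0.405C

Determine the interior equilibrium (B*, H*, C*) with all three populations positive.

From dC/dt = 0: 0.0197H* = 0.405, so H* = 20.6.
From dB/dt = 0: 1.01(1 - B*/738) = 0.00434·20.6, giving B* = 738·(1 - 0.0883) = 673.
From dH/dt = 0: 0.000725·673 - 0.359 = 0.0493C*, so C* = 0.129/0.0493 = 2.61.

B* ≈ 673, H* ≈ 20.6, C* ≈ 2.61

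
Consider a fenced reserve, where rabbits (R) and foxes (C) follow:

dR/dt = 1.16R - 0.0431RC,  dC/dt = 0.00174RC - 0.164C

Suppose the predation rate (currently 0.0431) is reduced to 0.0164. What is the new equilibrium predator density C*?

At the interior fixed point, setting dR/dt = 0 with R > 0 fixes C* = (prey growth rate)/(RC coefficient) — independent of the other coefficients.
With the change, C* = 1.16/0.0164 = 70.7; it rises from 26.9.

C* ≈ 70.7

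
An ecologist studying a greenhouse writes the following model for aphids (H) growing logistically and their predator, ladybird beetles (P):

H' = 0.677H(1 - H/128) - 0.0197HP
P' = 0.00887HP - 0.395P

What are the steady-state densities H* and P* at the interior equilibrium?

H* ≈ 44.5, P* ≈ 22.4

From dP/dt = 0 with P > 0: 0.00887H* = 0.395, so H* = 44.5.
Substitute into dH/dt = 0: 0.677(1 - 44.5/128) = 0.0197P*.
The bracket is 0.652, giving P* = 0.441/0.0197 = 22.4.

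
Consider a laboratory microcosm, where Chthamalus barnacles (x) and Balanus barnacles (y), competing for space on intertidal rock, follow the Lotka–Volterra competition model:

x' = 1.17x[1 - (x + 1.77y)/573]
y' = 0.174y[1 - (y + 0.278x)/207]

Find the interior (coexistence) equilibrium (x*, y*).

x* ≈ 407, y* ≈ 93.9

Setting both brackets to zero gives the nullclines x + 1.77y = 573 and 0.278x + y = 207.
Substituting y = 207 - 0.278x into the first: x(1 - 1.77·0.278) = 573 - 1.77·207.
So x* = 207/0.508 = 407, and then y* = 207 - 0.278·407 = 93.9.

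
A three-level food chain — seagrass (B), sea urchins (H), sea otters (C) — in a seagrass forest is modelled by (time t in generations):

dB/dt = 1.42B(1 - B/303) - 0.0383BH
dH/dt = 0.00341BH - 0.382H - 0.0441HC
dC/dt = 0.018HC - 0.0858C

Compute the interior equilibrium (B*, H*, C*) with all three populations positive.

From dC/dt = 0: 0.018H* = 0.0858, so H* = 4.77.
From dB/dt = 0: 1.42(1 - B*/303) = 0.0383·4.77, giving B* = 303·(1 - 0.129) = 264.
From dH/dt = 0: 0.00341·264 - 0.382 = 0.0441C*, so C* = 0.518/0.0441 = 11.8.

B* ≈ 264, H* ≈ 4.77, C* ≈ 11.8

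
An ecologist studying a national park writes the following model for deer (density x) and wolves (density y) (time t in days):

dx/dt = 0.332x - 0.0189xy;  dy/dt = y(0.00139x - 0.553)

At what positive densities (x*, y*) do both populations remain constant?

x* ≈ 398, y* ≈ 17.6

Set dy/dt = 0 with y > 0: 0.00139x - 0.553 = 0, so x* = 0.553/0.00139 = 398.
Set dx/dt = 0 with x > 0: 0.332 - 0.0189y = 0, so y* = 0.332/0.0189 = 17.6.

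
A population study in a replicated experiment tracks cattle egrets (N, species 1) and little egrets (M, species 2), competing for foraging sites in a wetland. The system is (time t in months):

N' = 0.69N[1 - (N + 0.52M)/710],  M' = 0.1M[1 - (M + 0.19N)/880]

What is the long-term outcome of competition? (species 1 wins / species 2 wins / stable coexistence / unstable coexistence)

stable coexistence

Compare the nullcline intercepts: K1/α12 = 710/0.52 = 1370 > K2 = 880; K2/α21 = 880/0.19 = 4630 > K1 = 710.
Since both inequalities hold, each species can invade when rare, so the interior equilibrium is stable.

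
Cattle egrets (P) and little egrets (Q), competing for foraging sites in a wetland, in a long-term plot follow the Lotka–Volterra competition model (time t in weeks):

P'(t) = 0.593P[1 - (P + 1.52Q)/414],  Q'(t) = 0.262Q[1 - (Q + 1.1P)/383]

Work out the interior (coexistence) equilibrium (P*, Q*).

Setting both brackets to zero gives the nullclines P + 1.52Q = 414 and 1.1P + Q = 383.
Substituting Q = 383 - 1.1P into the first: P(1 - 1.52·1.1) = 414 - 1.52·383.
So P* = -168/-0.672 = 250, and then Q* = 383 - 1.1·250 = 108.

P* ≈ 250, Q* ≈ 108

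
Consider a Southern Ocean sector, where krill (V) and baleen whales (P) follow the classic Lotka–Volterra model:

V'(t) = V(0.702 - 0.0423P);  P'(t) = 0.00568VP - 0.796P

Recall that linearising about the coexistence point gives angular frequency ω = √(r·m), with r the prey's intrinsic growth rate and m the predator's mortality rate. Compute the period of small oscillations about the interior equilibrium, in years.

Here r = 0.702 and m = 0.796, so r·m = 0.559.
ω = √0.559 = 0.748 per year, hence T = 2π/ω ≈ 8.41 years.

T ≈ 8.41 years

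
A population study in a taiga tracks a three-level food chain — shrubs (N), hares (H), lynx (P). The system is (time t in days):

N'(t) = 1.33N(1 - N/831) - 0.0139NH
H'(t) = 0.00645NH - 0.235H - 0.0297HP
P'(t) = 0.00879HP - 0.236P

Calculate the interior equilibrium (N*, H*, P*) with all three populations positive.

N* ≈ 598, H* ≈ 26.8, P* ≈ 122

From dP/dt = 0: 0.00879H* = 0.236, so H* = 26.8.
From dN/dt = 0: 1.33(1 - N*/831) = 0.0139·26.8, giving N* = 831·(1 - 0.281) = 598.
From dH/dt = 0: 0.00645·598 - 0.235 = 0.0297P*, so P* = 3.62/0.0297 = 122.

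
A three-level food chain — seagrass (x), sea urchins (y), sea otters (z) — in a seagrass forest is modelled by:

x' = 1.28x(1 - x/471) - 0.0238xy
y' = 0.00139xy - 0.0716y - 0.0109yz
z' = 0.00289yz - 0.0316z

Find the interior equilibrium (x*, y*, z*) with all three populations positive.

From dz/dt = 0: 0.00289y* = 0.0316, so y* = 10.9.
From dx/dt = 0: 1.28(1 - x*/471) = 0.0238·10.9, giving x* = 471·(1 - 0.203) = 375.
From dy/dt = 0: 0.00139·375 - 0.0716 = 0.0109z*, so z* = 0.45/0.0109 = 41.3.

x* ≈ 375, y* ≈ 10.9, z* ≈ 41.3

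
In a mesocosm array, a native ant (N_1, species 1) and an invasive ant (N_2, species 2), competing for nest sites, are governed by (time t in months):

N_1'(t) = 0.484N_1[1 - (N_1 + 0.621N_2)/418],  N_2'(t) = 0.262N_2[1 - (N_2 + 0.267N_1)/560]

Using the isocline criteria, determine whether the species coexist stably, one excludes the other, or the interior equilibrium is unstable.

Compare the nullcline intercepts: K1/α12 = 418/0.621 = 673 > K2 = 560; K2/α21 = 560/0.267 = 2100 > K1 = 418.
Since both inequalities hold, each species can invade when rare, so the interior equilibrium is stable.

stable coexistence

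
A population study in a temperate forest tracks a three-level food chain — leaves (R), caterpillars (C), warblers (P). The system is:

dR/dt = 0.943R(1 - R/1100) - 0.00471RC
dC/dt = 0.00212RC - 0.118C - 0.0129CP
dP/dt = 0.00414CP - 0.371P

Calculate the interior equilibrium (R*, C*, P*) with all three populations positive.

From dP/dt = 0: 0.00414C* = 0.371, so C* = 89.6.
From dR/dt = 0: 0.943(1 - R*/1100) = 0.00471·89.6, giving R* = 1100·(1 - 0.448) = 608.
From dC/dt = 0: 0.00212·608 - 0.118 = 0.0129P*, so P* = 1.17/0.0129 = 90.7.

R* ≈ 608, C* ≈ 89.6, P* ≈ 90.7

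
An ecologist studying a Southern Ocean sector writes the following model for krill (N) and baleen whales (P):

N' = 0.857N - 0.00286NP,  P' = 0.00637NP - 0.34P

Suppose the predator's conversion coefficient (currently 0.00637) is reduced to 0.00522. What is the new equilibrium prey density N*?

N* ≈ 65.1

At the interior fixed point, setting dP/dt = 0 with P > 0 fixes N* = (predator death rate)/(NP coefficient) — independent of the other coefficients.
With the change, N* = 0.34/0.00522 = 65.1; it rises from 53.4.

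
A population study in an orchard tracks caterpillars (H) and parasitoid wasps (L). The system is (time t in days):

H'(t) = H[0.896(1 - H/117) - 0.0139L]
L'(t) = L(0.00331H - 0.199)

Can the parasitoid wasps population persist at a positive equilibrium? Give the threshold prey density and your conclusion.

The predator equation gives dL/dt > 0 only when H > 0.199/0.00331 = 60.1.
Without the predator, H → K = 117. Since 117 > 60.1, the predator can invade and persist.

Threshold H = 60.1; K > 60.1, so yes, the predator persists.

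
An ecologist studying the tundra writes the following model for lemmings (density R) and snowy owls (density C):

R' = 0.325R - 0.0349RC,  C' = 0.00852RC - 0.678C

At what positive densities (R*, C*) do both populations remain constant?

R* ≈ 79.6, C* ≈ 9.31

Set dC/dt = 0 with C > 0: 0.00852R - 0.678 = 0, so R* = 0.678/0.00852 = 79.6.
Set dR/dt = 0 with R > 0: 0.325 - 0.0349C = 0, so C* = 0.325/0.0349 = 9.31.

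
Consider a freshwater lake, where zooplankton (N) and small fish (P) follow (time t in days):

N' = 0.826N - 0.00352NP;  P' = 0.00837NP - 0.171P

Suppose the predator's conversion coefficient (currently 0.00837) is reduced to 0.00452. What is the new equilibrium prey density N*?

N* ≈ 37.8

At the interior fixed point, setting dP/dt = 0 with P > 0 fixes N* = (predator death rate)/(NP coefficient) — independent of the other coefficients.
With the change, N* = 0.171/0.00452 = 37.8; it rises from 20.4.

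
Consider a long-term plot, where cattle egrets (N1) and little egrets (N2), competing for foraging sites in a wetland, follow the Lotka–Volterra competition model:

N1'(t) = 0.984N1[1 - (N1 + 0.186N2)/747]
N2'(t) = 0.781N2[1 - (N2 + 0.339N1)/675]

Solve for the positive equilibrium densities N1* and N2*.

N1* ≈ 663, N2* ≈ 450

Setting both brackets to zero gives the nullclines N1 + 0.186N2 = 747 and 0.339N1 + N2 = 675.
Substituting N2 = 675 - 0.339N1 into the first: N1(1 - 0.186·0.339) = 747 - 0.186·675.
So N1* = 621/0.937 = 663, and then N2* = 675 - 0.339·663 = 450.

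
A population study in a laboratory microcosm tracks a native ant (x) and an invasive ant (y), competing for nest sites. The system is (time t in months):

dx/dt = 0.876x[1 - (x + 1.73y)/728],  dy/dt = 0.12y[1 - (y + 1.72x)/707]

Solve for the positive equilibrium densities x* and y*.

x* ≈ 251, y* ≈ 276

Setting both brackets to zero gives the nullclines x + 1.73y = 728 and 1.72x + y = 707.
Substituting y = 707 - 1.72x into the first: x(1 - 1.73·1.72) = 728 - 1.73·707.
So x* = -495/-1.98 = 251, and then y* = 707 - 1.72·251 = 276.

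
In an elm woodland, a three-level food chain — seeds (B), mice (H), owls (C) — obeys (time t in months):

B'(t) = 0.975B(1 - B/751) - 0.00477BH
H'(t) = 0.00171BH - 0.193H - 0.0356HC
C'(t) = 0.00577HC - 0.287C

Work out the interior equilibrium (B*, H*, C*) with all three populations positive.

From dC/dt = 0: 0.00577H* = 0.287, so H* = 49.7.
From dB/dt = 0: 0.975(1 - B*/751) = 0.00477·49.7, giving B* = 751·(1 - 0.243) = 568.
From dH/dt = 0: 0.00171·568 - 0.193 = 0.0356C*, so C* = 0.779/0.0356 = 21.9.

B* ≈ 568, H* ≈ 49.7, C* ≈ 21.9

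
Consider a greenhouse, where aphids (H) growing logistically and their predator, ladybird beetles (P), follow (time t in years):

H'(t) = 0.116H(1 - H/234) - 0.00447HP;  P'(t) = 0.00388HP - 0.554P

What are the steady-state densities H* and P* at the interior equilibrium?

From dP/dt = 0 with P > 0: 0.00388H* = 0.554, so H* = 143.
Substitute into dH/dt = 0: 0.116(1 - 143/234) = 0.00447P*.
The bracket is 0.39, giving P* = 0.0452/0.00447 = 10.1.

H* ≈ 143, P* ≈ 10.1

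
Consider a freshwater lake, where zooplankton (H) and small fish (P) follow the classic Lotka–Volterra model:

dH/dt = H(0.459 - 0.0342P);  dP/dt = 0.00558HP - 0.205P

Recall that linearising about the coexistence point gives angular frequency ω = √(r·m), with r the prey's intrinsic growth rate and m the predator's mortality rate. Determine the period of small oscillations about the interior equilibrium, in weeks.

T ≈ 20.5 weeks

Here r = 0.459 and m = 0.205, so r·m = 0.0941.
ω = √0.0941 = 0.307 per week, hence T = 2π/ω ≈ 20.5 weeks.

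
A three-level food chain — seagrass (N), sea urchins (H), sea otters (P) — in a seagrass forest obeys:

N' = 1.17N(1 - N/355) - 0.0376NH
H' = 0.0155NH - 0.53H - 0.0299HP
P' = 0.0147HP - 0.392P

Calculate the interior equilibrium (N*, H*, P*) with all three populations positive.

From dP/dt = 0: 0.0147H* = 0.392, so H* = 26.7.
From dN/dt = 0: 1.17(1 - N*/355) = 0.0376·26.7, giving N* = 355·(1 - 0.857) = 50.8.
From dH/dt = 0: 0.0155·50.8 - 0.53 = 0.0299P*, so P* = 0.257/0.0299 = 8.59.

N* ≈ 50.8, H* ≈ 26.7, P* ≈ 8.59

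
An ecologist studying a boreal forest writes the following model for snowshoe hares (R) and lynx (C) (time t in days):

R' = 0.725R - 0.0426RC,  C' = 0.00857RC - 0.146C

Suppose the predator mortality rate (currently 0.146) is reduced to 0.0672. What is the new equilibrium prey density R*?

R* ≈ 7.84

At the interior fixed point, setting dC/dt = 0 with C > 0 fixes R* = (predator death rate)/(RC coefficient) — independent of the other coefficients.
With the change, R* = 0.0672/0.00857 = 7.84; it falls from 17.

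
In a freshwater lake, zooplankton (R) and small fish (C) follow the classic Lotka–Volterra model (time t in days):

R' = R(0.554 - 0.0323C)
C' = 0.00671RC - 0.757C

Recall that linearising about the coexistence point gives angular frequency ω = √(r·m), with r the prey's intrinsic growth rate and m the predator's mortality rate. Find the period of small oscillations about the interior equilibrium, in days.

T ≈ 9.7 days

Here r = 0.554 and m = 0.757, so r·m = 0.419.
ω = √0.419 = 0.648 per day, hence T = 2π/ω ≈ 9.7 days.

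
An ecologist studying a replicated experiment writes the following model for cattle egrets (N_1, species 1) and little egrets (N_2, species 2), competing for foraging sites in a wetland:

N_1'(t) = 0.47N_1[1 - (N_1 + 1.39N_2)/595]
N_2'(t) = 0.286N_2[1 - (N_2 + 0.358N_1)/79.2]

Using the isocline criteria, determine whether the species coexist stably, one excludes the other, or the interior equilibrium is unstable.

Compare the nullcline intercepts: K1/α12 = 595/1.39 = 428 > K2 = 79.2; K2/α21 = 79.2/0.358 = 221 < K1 = 595.
Since the inequalities point opposite ways, species 1 can invade but species 2 cannot.

species 1 excludes species 2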